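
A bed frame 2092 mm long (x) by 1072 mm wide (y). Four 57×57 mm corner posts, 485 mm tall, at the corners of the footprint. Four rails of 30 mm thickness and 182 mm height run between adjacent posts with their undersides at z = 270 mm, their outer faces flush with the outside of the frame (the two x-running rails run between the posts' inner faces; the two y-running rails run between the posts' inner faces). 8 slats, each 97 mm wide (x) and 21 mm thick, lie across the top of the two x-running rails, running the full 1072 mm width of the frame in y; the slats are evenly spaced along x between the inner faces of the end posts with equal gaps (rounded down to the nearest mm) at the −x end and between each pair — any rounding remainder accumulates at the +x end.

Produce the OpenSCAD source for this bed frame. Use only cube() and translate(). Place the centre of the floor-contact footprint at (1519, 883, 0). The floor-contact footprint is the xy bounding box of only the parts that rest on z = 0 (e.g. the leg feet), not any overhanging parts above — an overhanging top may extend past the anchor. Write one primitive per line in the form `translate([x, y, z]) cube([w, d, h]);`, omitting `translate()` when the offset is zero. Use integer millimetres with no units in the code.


translate([473, 347, 0]) cube([57, 57, 485]);
translate([473, 1362, 0]) cube([57, 57, 485]);
translate([2508, 347, 0]) cube([57, 57, 485]);
translate([2508, 1362, 0]) cube([57, 57, 485]);
translate([530, 347, 270]) cube([1978, 30, 182]);
translate([530, 1389, 270]) cube([1978, 30, 182]);
translate([473, 404, 270]) cube([30, 958, 182]);
translate([2535, 404, 270]) cube([30, 958, 182]);
translate([663, 347, 452]) cube([97, 1072, 21]);
translate([893, 347, 452]) cube([97, 1072, 21]);
translate([1123, 347, 452]) cube([97, 1072, 21]);
translate([1353, 347, 452]) cube([97, 1072, 21]);
translate([1583, 347, 452]) cube([97, 1072, 21]);
translate([1813, 347, 452]) cube([97, 1072, 21]);
translate([2043, 347, 452]) cube([97, 1072, 21]);
translate([2273, 347, 452]) cube([97, 1072, 21]);


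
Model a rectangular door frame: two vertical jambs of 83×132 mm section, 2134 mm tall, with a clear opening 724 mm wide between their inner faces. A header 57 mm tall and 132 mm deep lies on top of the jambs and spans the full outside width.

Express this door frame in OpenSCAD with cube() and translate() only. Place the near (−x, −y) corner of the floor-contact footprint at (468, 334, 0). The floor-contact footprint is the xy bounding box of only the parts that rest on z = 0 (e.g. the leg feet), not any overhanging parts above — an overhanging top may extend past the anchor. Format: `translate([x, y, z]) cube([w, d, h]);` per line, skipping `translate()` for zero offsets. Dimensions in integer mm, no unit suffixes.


translate([468, 334, 0]) cube([83, 132, 2134]);
translate([1275, 334, 0]) cube([83, 132, 2134]);
translate([468, 334, 2134]) cube([890, 132, 57]);


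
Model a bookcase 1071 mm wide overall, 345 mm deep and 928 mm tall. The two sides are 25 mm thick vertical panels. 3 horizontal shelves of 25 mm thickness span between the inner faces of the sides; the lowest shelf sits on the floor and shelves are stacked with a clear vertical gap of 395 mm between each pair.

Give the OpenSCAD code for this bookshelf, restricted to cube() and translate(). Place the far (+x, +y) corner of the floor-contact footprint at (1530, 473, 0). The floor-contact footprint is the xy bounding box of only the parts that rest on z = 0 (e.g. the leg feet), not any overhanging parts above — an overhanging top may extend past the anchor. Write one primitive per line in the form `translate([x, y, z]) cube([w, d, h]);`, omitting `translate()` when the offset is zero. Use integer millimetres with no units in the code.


translate([459, 128, 0]) cube([25, 345, 928]);
translate([1505, 128, 0]) cube([25, 345, 928]);
translate([484, 128, 0]) cube([1021, 345, 25]);
translate([484, 128, 420]) cube([1021, 345, 25]);
translate([484, 128, 840]) cube([1021, 345, 25]);


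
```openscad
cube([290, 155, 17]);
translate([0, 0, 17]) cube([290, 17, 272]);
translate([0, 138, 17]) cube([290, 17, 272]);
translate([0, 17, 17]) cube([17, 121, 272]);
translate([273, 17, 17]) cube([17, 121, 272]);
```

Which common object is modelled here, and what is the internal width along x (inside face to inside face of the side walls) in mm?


An open box. The internal width is 256 mm.

A 290×155 base slab with four walls standing on it — an open box. The base is 290 mm wide and the walls are 17 mm thick, so the internal width is 290 − 2 × 17 = 256 mm.


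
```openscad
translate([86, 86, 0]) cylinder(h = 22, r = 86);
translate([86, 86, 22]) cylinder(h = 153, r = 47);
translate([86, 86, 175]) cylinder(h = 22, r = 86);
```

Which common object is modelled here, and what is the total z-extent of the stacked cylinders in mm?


A spool. The overall height is 197 mm.

Three coaxial cylinders, large–small–large — a spool. Two 22 mm flanges and a 153 mm core give 22 + 153 + 22 = 197 mm.


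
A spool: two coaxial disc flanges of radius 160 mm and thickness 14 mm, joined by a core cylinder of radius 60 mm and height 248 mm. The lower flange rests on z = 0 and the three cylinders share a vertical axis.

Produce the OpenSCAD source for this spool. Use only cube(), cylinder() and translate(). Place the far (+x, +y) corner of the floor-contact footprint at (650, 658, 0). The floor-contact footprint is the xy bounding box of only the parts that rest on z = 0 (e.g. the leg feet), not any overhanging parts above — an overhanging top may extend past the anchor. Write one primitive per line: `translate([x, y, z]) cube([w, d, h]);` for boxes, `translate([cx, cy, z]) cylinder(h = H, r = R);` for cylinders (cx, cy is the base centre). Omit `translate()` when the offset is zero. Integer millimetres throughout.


translate([490, 498, 0]) cylinder(h = 14, r = 160);
translate([490, 498, 14]) cylinder(h = 248, r = 60);
translate([490, 498, 262]) cylinder(h = 14, r = 160);


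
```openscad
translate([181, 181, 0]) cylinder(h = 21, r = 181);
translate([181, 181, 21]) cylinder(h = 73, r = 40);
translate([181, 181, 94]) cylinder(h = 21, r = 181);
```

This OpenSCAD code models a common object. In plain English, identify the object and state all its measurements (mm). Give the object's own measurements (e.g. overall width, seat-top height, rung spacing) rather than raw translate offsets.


A spool: two coaxial disc flanges of radius 181 mm and thickness 21 mm, joined by a core cylinder of radius 40 mm and height 73 mm. The lower flange rests on z = 0 and the three cylinders share a vertical axis.


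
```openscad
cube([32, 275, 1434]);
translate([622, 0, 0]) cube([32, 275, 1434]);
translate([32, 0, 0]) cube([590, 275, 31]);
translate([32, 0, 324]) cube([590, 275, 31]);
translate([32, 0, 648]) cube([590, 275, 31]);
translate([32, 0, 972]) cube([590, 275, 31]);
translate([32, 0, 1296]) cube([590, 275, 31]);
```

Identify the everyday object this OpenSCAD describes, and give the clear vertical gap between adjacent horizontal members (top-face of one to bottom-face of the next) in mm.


A bookshelf. The clear shelf gap is 293 mm.

Two tall side panels with 5 horizontal boards between them — a bookshelf. The first two shelf undersides are at z = 0 and z = 324; with shelf thickness 31, the clear gap is 324 − 0 − 31 = 293 mm.


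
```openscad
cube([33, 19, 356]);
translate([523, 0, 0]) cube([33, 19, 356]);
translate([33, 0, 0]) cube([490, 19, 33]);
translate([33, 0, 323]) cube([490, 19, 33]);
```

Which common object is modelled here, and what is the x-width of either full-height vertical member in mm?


A picture frame. The border width is 33 mm.

Four thin pieces enclosing a rectangular opening — a picture frame. The two full-height stiles are 356 mm tall; the top rail sits at z = 323 and is 33 mm tall, so the border above the opening is 356 − 323 = 33 mm, matching the stile x-width.


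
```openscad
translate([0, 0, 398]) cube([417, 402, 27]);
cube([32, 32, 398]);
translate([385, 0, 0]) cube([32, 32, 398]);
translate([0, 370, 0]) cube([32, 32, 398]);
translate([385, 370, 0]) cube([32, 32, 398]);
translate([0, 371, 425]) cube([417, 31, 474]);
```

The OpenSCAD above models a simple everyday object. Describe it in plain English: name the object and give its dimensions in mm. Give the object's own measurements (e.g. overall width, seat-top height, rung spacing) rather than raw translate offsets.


A chair. The seat is a 417×402×27 mm slab with its top at z = 425 mm, on four 32×32 mm corner legs (flush with the seat edges, standing on z = 0). A flat backrest 31 mm thick, 474 mm tall, spans the full seat width and rises from the seat top along its +y edge, rear face flush with the rear of the seat.


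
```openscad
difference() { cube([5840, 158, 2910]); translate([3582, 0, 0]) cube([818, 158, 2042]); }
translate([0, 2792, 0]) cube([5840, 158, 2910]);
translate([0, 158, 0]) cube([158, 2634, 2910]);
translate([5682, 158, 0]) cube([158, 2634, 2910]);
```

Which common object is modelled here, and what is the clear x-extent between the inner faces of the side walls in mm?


A single room. The interior width is 5524 mm.

Four walls enclosing a rectangle with a door in the front wall — a room. Outside width 5840 minus two 158 mm walls gives 5524 mm.


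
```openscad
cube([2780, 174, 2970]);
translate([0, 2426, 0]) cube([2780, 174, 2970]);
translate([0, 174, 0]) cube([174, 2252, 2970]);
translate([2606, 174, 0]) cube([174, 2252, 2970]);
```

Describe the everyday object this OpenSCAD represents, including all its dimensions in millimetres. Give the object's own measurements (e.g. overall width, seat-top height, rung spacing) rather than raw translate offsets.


The wall frame of a small rectangular building: four walls, each 2970 mm tall and 174 mm thick, enclosing a footprint 2780 mm (x) by 2600 mm (y) outside-to-outside, with no floor or roof. The front and back walls (the −y and +y sides) span the full width; the two side walls fit between them.


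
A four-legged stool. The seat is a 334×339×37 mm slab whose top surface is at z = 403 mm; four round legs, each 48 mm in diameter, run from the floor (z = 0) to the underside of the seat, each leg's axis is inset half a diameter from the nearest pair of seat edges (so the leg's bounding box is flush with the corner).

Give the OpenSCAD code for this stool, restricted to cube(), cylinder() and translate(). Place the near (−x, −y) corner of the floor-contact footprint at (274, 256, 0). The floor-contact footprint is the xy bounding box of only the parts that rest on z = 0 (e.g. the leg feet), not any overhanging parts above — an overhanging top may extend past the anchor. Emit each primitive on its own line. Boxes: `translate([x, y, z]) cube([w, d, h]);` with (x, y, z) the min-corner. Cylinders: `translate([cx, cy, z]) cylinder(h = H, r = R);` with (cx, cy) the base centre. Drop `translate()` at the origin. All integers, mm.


// leg_h = 403 - 37 = 366
translate([274, 256, 366]) cube([334, 339, 37]);
translate([298, 280, 0]) cylinder(h = 366, r = 24);
translate([584, 280, 0]) cylinder(h = 366, r = 24);
translate([298, 571, 0]) cylinder(h = 366, r = 24);
translate([584, 571, 0]) cylinder(h = 366, r = 24);


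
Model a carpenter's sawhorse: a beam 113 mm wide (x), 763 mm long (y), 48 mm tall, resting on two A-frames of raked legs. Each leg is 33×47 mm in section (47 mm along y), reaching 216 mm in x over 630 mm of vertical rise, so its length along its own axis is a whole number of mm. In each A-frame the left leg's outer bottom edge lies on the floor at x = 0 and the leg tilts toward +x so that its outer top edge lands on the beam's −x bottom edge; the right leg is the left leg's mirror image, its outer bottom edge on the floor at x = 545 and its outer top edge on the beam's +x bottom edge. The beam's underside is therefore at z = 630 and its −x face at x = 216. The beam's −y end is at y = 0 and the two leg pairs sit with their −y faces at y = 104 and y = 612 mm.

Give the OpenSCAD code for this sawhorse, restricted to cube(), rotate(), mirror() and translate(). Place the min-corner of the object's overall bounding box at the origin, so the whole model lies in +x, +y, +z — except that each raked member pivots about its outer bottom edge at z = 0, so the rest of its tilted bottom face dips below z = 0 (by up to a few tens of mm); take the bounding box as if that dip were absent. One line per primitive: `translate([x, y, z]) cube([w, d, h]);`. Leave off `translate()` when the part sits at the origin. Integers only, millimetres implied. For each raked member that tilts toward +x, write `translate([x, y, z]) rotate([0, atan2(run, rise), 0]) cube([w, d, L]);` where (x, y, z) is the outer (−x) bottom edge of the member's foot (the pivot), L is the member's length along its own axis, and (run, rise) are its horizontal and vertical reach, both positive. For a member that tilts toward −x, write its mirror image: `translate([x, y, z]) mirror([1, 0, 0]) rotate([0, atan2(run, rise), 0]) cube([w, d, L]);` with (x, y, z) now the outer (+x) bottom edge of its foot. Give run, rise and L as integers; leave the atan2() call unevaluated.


translate([216, 0, 630]) cube([113, 763, 48]);
translate([0, 104, 0]) rotate([0, atan2(216, 630), 0]) cube([33, 47, 666]);
translate([545, 104, 0]) mirror([1, 0, 0]) rotate([0, atan2(216, 630), 0]) cube([33, 47, 666]);
translate([0, 612, 0]) rotate([0, atan2(216, 630), 0]) cube([33, 47, 666]);
translate([545, 612, 0]) mirror([1, 0, 0]) rotate([0, atan2(216, 630), 0]) cube([33, 47, 666]);


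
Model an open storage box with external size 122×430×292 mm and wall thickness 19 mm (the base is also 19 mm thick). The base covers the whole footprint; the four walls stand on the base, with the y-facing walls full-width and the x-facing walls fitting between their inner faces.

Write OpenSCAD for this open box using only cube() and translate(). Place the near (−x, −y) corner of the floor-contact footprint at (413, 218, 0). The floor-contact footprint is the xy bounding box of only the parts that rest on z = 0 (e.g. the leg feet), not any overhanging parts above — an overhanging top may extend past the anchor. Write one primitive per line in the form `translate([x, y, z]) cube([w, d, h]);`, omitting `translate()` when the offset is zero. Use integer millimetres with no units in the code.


translate([413, 218, 0]) cube([122, 430, 19]);
translate([413, 218, 19]) cube([122, 19, 273]);
translate([413, 629, 19]) cube([122, 19, 273]);
translate([413, 237, 19]) cube([19, 392, 273]);
translate([516, 237, 19]) cube([19, 392, 273]);


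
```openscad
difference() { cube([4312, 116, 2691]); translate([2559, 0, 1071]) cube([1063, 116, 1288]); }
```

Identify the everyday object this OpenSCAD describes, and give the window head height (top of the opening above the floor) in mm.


A wall with a window opening. The window head height is 2359 mm.

A wall with a rectangular opening subtracted — a window. Sill at z = 1071, opening 1288 mm tall, so the head is at 1071 + 1288 = 2359 mm.


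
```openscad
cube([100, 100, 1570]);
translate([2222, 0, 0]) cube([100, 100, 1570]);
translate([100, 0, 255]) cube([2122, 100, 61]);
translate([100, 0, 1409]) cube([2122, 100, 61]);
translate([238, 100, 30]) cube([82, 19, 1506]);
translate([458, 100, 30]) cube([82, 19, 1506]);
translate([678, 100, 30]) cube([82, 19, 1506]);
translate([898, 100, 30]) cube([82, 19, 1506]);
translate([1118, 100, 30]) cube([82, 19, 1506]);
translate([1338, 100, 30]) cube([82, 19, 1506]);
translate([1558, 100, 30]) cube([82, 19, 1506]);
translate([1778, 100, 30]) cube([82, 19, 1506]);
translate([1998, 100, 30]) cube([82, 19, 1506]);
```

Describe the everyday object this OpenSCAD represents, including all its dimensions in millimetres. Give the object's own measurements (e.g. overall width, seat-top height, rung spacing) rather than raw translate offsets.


A fence section. Two 100×100 mm posts, 1570 mm tall, stand on the floor with a clear span of 2122 mm between their inner faces. Two horizontal rails of 100×61 mm section span the gap between the posts with their undersides at z = 255 mm and z = 1409 mm, flush with the posts' −y face. 9 pickets, each 82 mm wide, 19 mm thick and 1506 mm tall, are fixed to the +y face of the rails with their bottoms at z = 30 mm, spaced across the span with a 138 mm gap after the −x post and between neighbouring pickets, with 142 mm left before the +x post.


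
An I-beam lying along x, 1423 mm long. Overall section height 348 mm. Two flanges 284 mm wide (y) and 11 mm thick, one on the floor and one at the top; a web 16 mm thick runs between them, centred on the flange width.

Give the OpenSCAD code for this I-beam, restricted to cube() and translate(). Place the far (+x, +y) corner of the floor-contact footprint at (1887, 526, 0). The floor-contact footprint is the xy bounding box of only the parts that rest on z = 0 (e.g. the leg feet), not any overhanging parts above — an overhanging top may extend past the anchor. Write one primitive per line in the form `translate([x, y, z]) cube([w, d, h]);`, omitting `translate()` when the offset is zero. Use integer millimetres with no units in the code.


translate([464, 242, 0]) cube([1423, 284, 11]);
translate([464, 376, 11]) cube([1423, 16, 326]);
translate([464, 242, 337]) cube([1423, 284, 11]);


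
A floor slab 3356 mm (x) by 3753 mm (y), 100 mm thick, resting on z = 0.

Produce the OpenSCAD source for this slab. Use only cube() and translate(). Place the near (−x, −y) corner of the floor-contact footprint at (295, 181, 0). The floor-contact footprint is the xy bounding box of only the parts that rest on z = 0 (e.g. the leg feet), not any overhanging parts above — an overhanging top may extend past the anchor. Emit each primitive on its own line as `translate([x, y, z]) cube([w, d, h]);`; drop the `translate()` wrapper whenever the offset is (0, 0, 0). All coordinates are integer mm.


translate([295, 181, 0]) cube([3356, 3753, 100]);


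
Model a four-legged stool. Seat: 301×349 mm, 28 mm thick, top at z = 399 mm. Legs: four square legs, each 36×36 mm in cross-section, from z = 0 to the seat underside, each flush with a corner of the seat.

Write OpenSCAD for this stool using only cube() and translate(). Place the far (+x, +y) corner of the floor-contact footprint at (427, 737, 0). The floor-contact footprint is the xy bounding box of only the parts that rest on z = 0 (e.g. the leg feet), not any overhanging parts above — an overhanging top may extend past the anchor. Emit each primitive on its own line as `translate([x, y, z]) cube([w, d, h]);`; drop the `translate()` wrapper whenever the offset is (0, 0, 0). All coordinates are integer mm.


translate([126, 388, 371]) cube([301, 349, 28]);
translate([126, 388, 0]) cube([36, 36, 371]);
translate([391, 388, 0]) cube([36, 36, 371]);
translate([126, 701, 0]) cube([36, 36, 371]);
translate([391, 701, 0]) cube([36, 36, 371]);


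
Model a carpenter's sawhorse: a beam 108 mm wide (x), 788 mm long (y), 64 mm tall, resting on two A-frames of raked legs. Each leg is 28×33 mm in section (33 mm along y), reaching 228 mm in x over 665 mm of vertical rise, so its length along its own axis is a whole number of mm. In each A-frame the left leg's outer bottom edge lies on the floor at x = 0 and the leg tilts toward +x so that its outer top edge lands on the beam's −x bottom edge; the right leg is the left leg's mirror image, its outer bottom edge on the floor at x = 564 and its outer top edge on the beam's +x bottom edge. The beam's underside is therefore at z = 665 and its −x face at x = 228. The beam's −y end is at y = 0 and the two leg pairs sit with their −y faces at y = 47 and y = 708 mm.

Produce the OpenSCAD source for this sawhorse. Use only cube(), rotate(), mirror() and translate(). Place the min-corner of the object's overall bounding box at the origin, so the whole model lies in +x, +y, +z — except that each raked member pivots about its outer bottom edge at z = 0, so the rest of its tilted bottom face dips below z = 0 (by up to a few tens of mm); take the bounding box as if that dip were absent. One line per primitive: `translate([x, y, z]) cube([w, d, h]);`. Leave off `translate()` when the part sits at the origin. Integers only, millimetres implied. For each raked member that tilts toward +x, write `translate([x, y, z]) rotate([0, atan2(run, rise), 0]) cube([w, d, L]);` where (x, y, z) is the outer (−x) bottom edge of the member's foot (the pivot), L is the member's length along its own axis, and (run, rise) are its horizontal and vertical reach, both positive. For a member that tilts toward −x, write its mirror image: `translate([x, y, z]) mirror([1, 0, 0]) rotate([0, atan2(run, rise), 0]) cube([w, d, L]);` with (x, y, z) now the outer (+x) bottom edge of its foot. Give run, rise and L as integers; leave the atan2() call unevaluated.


translate([228, 0, 665]) cube([108, 788, 64]);
translate([0, 47, 0]) rotate([0, atan2(228, 665), 0]) cube([28, 33, 703]);
translate([564, 47, 0]) mirror([1, 0, 0]) rotate([0, atan2(228, 665), 0]) cube([28, 33, 703]);
translate([0, 708, 0]) rotate([0, atan2(228, 665), 0]) cube([28, 33, 703]);
translate([564, 708, 0]) mirror([1, 0, 0]) rotate([0, atan2(228, 665), 0]) cube([28, 33, 703]);


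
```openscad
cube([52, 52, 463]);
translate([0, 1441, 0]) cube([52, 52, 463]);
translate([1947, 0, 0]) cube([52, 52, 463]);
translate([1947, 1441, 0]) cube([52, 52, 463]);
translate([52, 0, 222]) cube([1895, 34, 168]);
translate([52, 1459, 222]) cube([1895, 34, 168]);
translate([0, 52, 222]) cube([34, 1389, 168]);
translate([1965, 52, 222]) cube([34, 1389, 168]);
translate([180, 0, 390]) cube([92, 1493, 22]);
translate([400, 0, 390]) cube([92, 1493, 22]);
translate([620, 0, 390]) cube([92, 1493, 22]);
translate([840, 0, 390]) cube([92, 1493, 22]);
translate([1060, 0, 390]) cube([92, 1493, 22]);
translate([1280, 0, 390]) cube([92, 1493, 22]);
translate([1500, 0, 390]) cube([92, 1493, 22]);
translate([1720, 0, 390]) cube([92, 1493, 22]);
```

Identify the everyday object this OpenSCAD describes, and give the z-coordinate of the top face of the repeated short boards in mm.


A bed frame. The slat-top height is 412 mm.

Four posts, four rails, and a row of slats — a bed frame. Slats sit on the rails at z = 222 + 168 = 390; with slat thickness 22, the top is 412 mm.


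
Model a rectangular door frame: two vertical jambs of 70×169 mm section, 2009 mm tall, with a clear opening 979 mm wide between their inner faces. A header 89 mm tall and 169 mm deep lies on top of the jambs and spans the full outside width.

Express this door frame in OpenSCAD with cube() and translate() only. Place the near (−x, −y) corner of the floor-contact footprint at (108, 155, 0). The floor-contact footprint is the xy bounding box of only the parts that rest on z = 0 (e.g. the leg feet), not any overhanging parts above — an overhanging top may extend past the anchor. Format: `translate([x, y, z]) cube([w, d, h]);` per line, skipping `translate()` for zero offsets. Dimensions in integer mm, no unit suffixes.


translate([108, 155, 0]) cube([70, 169, 2009]);
translate([1157, 155, 0]) cube([70, 169, 2009]);
translate([108, 155, 2009]) cube([1119, 169, 89]);


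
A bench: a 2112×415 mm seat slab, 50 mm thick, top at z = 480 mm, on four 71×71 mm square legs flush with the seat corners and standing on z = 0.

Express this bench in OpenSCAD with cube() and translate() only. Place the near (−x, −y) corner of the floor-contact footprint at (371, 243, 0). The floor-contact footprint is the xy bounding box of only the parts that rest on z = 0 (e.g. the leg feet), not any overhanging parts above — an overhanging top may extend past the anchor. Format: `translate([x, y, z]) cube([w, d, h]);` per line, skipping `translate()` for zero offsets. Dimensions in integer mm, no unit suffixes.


translate([371, 243, 430]) cube([2112, 415, 50]);
translate([371, 243, 0]) cube([71, 71, 430]);
translate([371, 587, 0]) cube([71, 71, 430]);
translate([2412, 243, 0]) cube([71, 71, 430]);
translate([2412, 587, 0]) cube([71, 71, 430]);


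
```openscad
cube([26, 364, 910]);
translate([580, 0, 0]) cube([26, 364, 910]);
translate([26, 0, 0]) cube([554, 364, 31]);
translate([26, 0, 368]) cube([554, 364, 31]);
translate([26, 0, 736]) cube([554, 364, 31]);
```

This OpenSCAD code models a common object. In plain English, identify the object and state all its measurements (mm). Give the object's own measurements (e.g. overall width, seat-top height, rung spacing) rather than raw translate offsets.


An open bookshelf. Two side panels, each 26 mm thick, 364 mm deep and 910 mm tall, stand 606 mm apart (outside-to-outside). Between them sit 3 shelves, each 31 mm thick and 364 mm deep, spanning the full gap between the sides. The bottom shelf rests on the floor (its underside at z = 0) and the clear gap between one shelf's top and the next shelf's underside is 337 mm.


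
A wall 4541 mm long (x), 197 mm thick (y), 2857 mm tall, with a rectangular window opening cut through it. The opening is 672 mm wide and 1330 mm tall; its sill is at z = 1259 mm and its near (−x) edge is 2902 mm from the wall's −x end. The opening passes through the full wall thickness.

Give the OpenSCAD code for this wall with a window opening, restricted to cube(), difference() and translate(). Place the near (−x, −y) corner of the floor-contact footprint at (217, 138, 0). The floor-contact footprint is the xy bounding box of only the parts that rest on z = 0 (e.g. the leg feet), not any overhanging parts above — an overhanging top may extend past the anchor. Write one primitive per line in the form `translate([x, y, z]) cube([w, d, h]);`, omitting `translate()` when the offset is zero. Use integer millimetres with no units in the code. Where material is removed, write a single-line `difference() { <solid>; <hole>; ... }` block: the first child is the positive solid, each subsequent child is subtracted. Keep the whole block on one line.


difference() { translate([217, 138, 0]) cube([4541, 197, 2857]); translate([3119, 138, 1259]) cube([672, 197, 1330]); }


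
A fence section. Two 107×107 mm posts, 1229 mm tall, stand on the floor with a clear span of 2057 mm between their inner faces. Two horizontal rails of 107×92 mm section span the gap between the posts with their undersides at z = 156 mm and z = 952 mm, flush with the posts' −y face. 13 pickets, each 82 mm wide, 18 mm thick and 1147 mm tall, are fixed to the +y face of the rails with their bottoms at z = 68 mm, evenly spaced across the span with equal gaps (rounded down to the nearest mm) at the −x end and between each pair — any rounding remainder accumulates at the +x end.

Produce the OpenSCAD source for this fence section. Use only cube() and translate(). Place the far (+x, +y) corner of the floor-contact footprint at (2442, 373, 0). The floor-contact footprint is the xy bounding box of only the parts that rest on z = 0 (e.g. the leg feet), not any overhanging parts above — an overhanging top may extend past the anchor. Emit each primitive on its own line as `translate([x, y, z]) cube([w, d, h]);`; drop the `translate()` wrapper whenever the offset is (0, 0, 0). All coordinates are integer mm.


translate([171, 266, 0]) cube([107, 107, 1229]);
translate([2335, 266, 0]) cube([107, 107, 1229]);
translate([278, 266, 156]) cube([2057, 107, 92]);
translate([278, 266, 952]) cube([2057, 107, 92]);
translate([348, 373, 68]) cube([82, 18, 1147]);
translate([500, 373, 68]) cube([82, 18, 1147]);
translate([652, 373, 68]) cube([82, 18, 1147]);
translate([804, 373, 68]) cube([82, 18, 1147]);
translate([956, 373, 68]) cube([82, 18, 1147]);
translate([1108, 373, 68]) cube([82, 18, 1147]);
translate([1260, 373, 68]) cube([82, 18, 1147]);
translate([1412, 373, 68]) cube([82, 18, 1147]);
translate([1564, 373, 68]) cube([82, 18, 1147]);
translate([1716, 373, 68]) cube([82, 18, 1147]);
translate([1868, 373, 68]) cube([82, 18, 1147]);
translate([2020, 373, 68]) cube([82, 18, 1147]);
translate([2172, 373, 68]) cube([82, 18, 1147]);


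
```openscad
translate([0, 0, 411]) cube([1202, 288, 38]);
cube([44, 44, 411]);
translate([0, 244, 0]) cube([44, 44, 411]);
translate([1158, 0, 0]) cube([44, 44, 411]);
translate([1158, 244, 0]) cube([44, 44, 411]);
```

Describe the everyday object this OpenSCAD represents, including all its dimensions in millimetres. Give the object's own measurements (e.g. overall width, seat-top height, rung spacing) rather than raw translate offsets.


A bench: a 1202×288 mm seat slab, 38 mm thick, top at z = 449 mm, on four 44×44 mm square legs flush with the seat corners and standing on z = 0.


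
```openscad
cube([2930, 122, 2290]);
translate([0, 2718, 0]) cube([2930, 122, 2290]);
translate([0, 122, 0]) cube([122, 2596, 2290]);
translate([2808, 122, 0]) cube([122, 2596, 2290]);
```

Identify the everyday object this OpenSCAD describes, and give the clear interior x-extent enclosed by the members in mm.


A house (or room) frame. The interior width is 2686 mm.

Four 2290 mm walls enclosing a rectangle with no floor or roof — a room or house frame. Outside width is 2930 mm and wall thickness is 122 mm, so the interior width is 2930 − 2 × 122 = 2686 mm.


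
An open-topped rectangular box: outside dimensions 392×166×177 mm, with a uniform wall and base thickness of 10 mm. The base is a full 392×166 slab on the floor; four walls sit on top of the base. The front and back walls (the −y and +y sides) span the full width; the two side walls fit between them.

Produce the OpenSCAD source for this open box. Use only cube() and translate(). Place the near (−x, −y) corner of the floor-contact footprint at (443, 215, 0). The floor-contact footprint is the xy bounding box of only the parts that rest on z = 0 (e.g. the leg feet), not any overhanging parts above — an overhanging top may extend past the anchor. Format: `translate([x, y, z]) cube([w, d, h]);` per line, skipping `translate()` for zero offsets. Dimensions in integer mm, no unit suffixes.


translate([443, 215, 0]) cube([392, 166, 10]);
translate([443, 215, 10]) cube([392, 10, 167]);
translate([443, 371, 10]) cube([392, 10, 167]);
translate([443, 225, 10]) cube([10, 146, 167]);
translate([825, 225, 10]) cube([10, 146, 167]);


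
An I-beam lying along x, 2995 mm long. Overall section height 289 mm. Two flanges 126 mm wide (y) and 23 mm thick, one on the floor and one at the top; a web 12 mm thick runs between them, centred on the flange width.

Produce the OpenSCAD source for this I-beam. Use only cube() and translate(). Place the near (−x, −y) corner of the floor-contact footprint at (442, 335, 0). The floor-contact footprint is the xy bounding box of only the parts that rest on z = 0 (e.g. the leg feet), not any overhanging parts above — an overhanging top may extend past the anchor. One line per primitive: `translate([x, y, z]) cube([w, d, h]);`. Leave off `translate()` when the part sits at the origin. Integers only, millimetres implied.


translate([442, 335, 0]) cube([2995, 126, 23]);
translate([442, 392, 23]) cube([2995, 12, 243]);
translate([442, 335, 266]) cube([2995, 126, 23]);


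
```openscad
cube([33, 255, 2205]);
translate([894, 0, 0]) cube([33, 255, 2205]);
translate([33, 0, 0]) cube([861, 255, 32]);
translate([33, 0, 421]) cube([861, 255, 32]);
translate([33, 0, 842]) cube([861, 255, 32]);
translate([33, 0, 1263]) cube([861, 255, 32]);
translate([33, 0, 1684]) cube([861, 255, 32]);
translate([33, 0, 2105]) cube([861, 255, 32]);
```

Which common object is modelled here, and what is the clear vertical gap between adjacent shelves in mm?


A bookshelf. The clear shelf gap is 389 mm.

Two tall side panels with 6 horizontal boards between them — a bookshelf. The first two shelf undersides are at z = 0 and z = 421; with shelf thickness 32, the clear gap is 421 − 0 − 32 = 389 mm.


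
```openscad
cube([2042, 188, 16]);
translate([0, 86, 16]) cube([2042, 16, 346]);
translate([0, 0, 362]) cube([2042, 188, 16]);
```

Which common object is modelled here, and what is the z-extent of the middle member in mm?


An I-beam. The web height is 346 mm.

Two wide flanges with a thin centred web — an I-beam. Overall 378 mm minus two 16 mm flanges gives a web of 378 − 2·16 = 346 mm.


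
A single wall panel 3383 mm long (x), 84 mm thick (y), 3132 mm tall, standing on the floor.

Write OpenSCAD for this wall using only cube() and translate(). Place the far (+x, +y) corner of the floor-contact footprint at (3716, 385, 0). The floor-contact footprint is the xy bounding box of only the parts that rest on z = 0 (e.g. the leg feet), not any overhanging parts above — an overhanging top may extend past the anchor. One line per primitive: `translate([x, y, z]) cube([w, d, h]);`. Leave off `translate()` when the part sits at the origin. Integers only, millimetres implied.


translate([333, 301, 0]) cube([3383, 84, 3132]);


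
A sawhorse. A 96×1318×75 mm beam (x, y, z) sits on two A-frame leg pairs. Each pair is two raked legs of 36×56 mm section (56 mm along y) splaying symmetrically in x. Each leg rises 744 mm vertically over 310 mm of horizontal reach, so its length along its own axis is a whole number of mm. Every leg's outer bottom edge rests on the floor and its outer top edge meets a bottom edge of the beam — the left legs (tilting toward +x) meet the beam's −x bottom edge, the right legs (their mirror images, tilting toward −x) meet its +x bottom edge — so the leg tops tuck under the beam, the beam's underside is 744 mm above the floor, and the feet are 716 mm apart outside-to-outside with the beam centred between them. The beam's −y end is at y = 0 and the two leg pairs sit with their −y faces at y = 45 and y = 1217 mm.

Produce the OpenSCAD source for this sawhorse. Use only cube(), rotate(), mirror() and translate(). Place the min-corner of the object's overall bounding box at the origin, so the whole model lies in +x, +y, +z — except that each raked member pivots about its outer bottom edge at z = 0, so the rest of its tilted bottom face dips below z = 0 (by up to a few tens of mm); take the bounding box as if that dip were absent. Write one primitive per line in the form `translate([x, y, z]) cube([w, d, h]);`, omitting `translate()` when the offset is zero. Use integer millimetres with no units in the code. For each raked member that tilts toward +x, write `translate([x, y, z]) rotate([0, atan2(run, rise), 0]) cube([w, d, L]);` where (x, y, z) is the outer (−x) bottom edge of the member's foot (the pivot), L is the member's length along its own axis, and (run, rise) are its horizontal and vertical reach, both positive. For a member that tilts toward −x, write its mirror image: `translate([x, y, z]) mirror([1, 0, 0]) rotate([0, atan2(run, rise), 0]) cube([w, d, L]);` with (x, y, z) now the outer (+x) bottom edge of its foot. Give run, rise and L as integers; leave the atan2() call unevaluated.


// leg length = √(310² + 744²) = 806
// right-leg outer foot x = 2·310 + 96 = 716
// beam min-corner = (310, 0, 744)
translate([310, 0, 744]) cube([96, 1318, 75]);
translate([0, 45, 0]) rotate([0, atan2(310, 744), 0]) cube([36, 56, 806]);
translate([716, 45, 0]) mirror([1, 0, 0]) rotate([0, atan2(310, 744), 0]) cube([36, 56, 806]);
translate([0, 1217, 0]) rotate([0, atan2(310, 744), 0]) cube([36, 56, 806]);
translate([716, 1217, 0]) mirror([1, 0, 0]) rotate([0, atan2(310, 744), 0]) cube([36, 56, 806]);


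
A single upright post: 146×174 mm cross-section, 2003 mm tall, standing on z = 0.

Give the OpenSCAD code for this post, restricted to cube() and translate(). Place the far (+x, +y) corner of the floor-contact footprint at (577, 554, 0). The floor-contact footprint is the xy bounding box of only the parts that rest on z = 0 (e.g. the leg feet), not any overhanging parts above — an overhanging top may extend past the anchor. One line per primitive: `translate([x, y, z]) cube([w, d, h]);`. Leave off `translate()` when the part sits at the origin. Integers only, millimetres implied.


translate([431, 380, 0]) cube([146, 174, 2003]);


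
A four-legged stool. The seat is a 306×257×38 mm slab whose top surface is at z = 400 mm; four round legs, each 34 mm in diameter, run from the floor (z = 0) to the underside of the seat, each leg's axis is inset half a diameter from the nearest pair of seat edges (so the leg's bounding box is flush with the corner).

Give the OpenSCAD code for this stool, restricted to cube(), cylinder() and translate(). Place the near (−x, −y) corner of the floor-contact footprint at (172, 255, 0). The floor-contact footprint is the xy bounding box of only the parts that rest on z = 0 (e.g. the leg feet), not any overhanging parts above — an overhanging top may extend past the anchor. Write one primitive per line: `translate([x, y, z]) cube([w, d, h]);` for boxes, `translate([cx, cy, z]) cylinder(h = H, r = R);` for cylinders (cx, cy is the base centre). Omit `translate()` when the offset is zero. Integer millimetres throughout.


translate([172, 255, 362]) cube([306, 257, 38]);
translate([189, 272, 0]) cylinder(h = 362, r = 17);
translate([461, 272, 0]) cylinder(h = 362, r = 17);
translate([189, 495, 0]) cylinder(h = 362, r = 17);
translate([461, 495, 0]) cylinder(h = 362, r = 17);


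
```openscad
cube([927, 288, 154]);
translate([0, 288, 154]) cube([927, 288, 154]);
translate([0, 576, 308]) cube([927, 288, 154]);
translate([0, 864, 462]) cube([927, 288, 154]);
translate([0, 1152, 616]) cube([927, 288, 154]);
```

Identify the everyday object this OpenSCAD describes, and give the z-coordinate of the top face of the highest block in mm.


A staircase. The total rise is 770 mm.

5 identical blocks, each offset up and back from the previous — a staircase. Each step is 154 mm tall and there are 5 of them, so the total rise is 5 × 154 = 770 mm.


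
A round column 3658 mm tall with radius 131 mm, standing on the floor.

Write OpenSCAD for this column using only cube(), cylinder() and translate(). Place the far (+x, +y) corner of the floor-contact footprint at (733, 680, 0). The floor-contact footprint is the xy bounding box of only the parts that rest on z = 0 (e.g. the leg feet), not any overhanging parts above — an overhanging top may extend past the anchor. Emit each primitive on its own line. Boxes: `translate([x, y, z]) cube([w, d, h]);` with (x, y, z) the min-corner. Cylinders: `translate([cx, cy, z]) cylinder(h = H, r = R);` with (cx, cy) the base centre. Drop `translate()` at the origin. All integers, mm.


translate([602, 549, 0]) cylinder(h = 3658, r = 131);


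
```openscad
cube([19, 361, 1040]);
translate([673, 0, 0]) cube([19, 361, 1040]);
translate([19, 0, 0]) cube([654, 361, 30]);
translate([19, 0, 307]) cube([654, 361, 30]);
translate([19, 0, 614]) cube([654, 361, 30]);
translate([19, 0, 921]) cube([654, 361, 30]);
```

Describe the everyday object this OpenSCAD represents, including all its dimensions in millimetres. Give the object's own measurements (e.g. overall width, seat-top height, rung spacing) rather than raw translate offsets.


An open bookshelf. Two side panels, each 19 mm thick, 361 mm deep and 1040 mm tall, stand 692 mm apart (outside-to-outside). Between them sit 4 shelves, each 30 mm thick and 361 mm deep, spanning the full gap between the sides. The bottom shelf rests on the floor (its underside at z = 0) and the clear gap between one shelf's top and the next shelf's underside is 277 mm.


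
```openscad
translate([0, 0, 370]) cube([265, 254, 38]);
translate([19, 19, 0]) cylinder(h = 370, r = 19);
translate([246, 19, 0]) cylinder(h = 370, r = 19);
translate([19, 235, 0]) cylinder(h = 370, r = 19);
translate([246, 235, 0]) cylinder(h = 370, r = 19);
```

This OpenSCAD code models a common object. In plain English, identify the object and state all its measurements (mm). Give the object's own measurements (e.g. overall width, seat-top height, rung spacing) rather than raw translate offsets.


A four-legged stool. The seat is a 265×254×38 mm slab whose top surface is at z = 408 mm; four round legs, each 38 mm in diameter, run from the floor (z = 0) to the underside of the seat, each leg's axis is inset half a diameter from the nearest pair of seat edges (so the leg's bounding box is flush with the corner).
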